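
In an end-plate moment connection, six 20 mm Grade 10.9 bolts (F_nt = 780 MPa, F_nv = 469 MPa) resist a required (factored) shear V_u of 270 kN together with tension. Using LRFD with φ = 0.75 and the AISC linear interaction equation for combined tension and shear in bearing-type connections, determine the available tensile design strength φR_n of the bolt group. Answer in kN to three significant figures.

A_b = π·20²/4 = 314.2 mm²; f_rv = 270 × 1000 / (6 × 314.2) = 143.2 MPa.
F'_nt = 1.3 F_nt − (F_nt / φF_nv) f_rv = 1.3·780 − (780/(0.75·469))·143.2 = 696.4 MPa, capped at F_nt → F'_nt = 696.4 MPa.
R_n = F'_nt · A_b · n = 696.4 × 314.2 × 6 / 1000 = 1313 kN.
Design strength φR_n = 0.75 × 1313 = 984 kN.

984 kN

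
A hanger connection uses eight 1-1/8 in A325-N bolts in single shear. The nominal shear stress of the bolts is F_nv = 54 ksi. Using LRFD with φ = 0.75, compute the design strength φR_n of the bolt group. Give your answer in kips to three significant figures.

322 kips

A_b = π × 1.125² / 4 = 0.994 in².
R_n = F_nv · A_b · n · n_s = 54 × 0.994 × 8 × 1 = 429.4 kips.
Design strength φR_n = 0.75 × 429.4 = 322 kips.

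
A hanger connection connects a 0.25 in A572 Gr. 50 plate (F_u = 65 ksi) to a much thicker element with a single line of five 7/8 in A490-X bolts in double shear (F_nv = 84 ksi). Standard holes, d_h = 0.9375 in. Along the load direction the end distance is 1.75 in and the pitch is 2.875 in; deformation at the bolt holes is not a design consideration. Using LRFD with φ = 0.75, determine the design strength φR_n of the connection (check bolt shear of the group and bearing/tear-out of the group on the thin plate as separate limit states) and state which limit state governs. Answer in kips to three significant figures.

Bolt shear: A_b = π·0.875²/4 = 0.6013 in²; R_n = 84 × 0.6013 × 5 × 2 = 505.1 kips → 0.75 × 505.1 = 379 kips.
Bearing (1.5 l_c t F_u ≤ 3.0 d t F_u): upper limit = 3.0·0.875·0.25·65 = 42.66 kips.
  Edge l_c = 1.75 − 0.9375/2 = 1.281 → r_n = 31.23 kips; interior l_c = 2.875 − 0.9375 = 1.938 → r_n = 42.66 kips.
  R_n,bearing = 1·31.23 + 4·42.66 = 201.9 kips → 0.75 × 201.9 = 151 kips.
Bearing governs: 151 kips.

151 kips (bearing governs)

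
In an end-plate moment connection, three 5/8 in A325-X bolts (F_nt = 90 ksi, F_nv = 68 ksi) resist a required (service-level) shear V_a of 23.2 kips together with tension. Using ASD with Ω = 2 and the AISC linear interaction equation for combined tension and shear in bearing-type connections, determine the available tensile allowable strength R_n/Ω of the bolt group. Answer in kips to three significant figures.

23.1 kips

A_b = π·0.625²/4 = 0.3068 in²; f_rv = 23.2 / (3 × 0.3068) = 25.21 ksi.
F'_nt = 1.3 F_nt − (Ω F_nt / F_nv) f_rv = 1.3·90 − (2·90/68)·25.21 = 50.28 ksi, capped at F_nt → F'_nt = 50.28 ksi.
R_n = F'_nt · A_b · n = 50.28 × 0.3068 × 3 = 46.27 kips.
Allowable strength R_n/Ω = 46.27 / 2 = 23.1 kips.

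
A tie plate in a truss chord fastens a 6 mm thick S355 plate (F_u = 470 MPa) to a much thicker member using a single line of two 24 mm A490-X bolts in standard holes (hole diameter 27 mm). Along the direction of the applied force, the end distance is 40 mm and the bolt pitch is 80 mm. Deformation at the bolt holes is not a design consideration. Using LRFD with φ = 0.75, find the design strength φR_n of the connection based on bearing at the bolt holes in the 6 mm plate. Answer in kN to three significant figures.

Per bolt r_n = 1.5 l_c t F_u ≤ 3.0 d t F_u; upper limit = 3.0 × 24 × 6 × 470 / 1000 = 203 kN.
Edge bolt: l_c = 40 − 27/2 = 26.5 mm → 1.5 × 26.5 × 6 × 470 / 1000 = 112.1 → r_n = 112.1 kN.
Interior bolts: l_c = 80 − 27 = 53 mm → 1.5 × 53 × 6 × 470 / 1000 = 224.2 → r_n = 203 kN.
R_n = 1 × 112.1 + 1 × 203 = 315.1 kN.
Design strength φR_n = 0.75 × 315.1 = 236 kN.

236 kN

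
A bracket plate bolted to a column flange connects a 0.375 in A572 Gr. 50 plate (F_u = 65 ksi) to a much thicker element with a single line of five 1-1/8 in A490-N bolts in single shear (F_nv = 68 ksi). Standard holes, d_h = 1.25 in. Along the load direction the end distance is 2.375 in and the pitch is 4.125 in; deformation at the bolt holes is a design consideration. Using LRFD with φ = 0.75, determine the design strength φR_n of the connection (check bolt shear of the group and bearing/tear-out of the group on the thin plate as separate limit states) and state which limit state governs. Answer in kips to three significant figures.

236 kips (bearing governs)

Bolt shear: A_b = π·1.125²/4 = 0.994 in²; R_n = 68 × 0.994 × 5 × 1 = 338 kips → 0.75 × 338 = 253 kips.
Bearing (1.2 l_c t F_u ≤ 2.4 d t F_u): upper limit = 2.4·1.125·0.375·65 = 65.81 kips.
  Edge l_c = 2.375 − 1.25/2 = 1.75 → r_n = 51.19 kips; interior l_c = 4.125 − 1.25 = 2.875 → r_n = 65.81 kips.
  R_n,bearing = 1·51.19 + 4·65.81 = 314.4 kips → 0.75 × 314.4 = 236 kips.
Bearing governs: 236 kips.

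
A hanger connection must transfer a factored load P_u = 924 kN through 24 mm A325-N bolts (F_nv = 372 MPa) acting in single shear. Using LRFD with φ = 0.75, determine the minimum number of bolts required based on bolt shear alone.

8 bolts

A_b = π·24²/4 = 452.4 mm².
Per-bolt design strength φR_n = 0.75 × 372 × 452.4 × 1 / 1000 = 126.2 kN.
n ≥ 924 / 126.2 = 7.321 → use 8 bolts.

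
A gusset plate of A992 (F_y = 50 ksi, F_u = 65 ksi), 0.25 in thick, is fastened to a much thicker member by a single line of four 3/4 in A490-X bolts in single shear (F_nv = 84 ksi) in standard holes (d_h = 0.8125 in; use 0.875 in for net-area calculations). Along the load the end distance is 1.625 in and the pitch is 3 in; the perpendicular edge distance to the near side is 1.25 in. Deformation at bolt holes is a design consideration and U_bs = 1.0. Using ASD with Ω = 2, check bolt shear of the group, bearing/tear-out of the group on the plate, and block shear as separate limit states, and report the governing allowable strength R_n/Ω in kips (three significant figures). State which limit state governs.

Bolt shear: A_b = π·0.75²/4 = 0.4418 in²; R_n = 84 × 0.4418 × 4 × 1 = 148.4 kips → 148.4 / 2 = 74.2 kips.
Bearing: edge l_c = 1.219, r_n = 23.77 kips; interior l_c = 2.188, r_n = 29.25 kips; R_n = 23.77 + 3·29.25 = 111.5 kips → 55.8 kips.
Block shear: A_gv = 2.656, A_nv = 1.891, A_nt = 0.2031 in²; R_n = min(0.6F_uA_nv, 0.6F_yA_gv) + U_bs·F_u·A_nt = 86.94 kips → 43.5 kips.
Block shear governs: 43.5 kips.

43.5 kips (block shear governs)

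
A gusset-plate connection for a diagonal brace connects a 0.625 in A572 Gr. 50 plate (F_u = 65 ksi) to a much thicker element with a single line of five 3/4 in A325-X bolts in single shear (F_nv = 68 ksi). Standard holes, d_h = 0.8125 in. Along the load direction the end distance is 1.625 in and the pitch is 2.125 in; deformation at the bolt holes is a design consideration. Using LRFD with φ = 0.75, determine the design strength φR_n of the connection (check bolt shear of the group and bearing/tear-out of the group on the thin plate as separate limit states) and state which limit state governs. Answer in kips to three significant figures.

Bolt shear: A_b = π·0.75²/4 = 0.4418 in²; R_n = 68 × 0.4418 × 5 × 1 = 150.2 kips → 0.75 × 150.2 = 113 kips.
Bearing (1.2 l_c t F_u ≤ 2.4 d t F_u): upper limit = 2.4·0.75·0.625·65 = 73.12 kips.
  Edge l_c = 1.625 − 0.8125/2 = 1.219 → r_n = 59.41 kips; interior l_c = 2.125 − 0.8125 = 1.312 → r_n = 63.98 kips.
  R_n,bearing = 1·59.41 + 4·63.98 = 315.4 kips → 0.75 × 315.4 = 237 kips.
Bolt shear governs: 113 kips.

113 kips (bolt shear governs)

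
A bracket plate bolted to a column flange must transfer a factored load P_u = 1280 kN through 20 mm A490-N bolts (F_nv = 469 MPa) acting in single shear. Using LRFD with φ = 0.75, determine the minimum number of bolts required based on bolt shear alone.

A_b = π·20²/4 = 314.2 mm².
Per-bolt design strength φR_n = 0.75 × 469 × 314.2 × 1 / 1000 = 110.5 kN.
n ≥ 1280 / 110.5 = 11.58 → use 12 bolts.

12 bolts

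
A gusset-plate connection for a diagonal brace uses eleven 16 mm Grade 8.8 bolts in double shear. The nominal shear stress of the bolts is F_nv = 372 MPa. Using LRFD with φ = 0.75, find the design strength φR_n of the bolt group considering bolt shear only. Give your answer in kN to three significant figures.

1230 kN

A_b = π × 16² / 4 = 201.1 mm².
R_n = F_nv · A_b · n · n_s = 372 × 201.1 × 11 × 2 / 1000 = 1645 kN.
Design strength φR_n = 0.75 × 1645 = 1230 kN.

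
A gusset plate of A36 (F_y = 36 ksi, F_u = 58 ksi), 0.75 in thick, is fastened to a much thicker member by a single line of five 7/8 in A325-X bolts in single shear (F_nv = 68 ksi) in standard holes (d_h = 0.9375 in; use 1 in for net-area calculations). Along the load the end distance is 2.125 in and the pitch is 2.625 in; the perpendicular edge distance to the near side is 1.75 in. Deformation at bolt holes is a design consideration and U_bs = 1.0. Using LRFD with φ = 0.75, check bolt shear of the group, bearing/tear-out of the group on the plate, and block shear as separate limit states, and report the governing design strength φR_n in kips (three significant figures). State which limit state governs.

153 kips (bolt shear governs)

Bolt shear: A_b = π·0.875²/4 = 0.6013 in²; R_n = 68 × 0.6013 × 5 × 1 = 204.4 kips → 0.75 × 204.4 = 153 kips.
Bearing: edge l_c = 1.656, r_n = 86.46 kips; interior l_c = 1.688, r_n = 88.09 kips; R_n = 86.46 + 4·88.09 = 438.8 kips → 329 kips.
Block shear: A_gv = 9.469, A_nv = 6.094, A_nt = 0.9375 in²; R_n = min(0.6F_uA_nv, 0.6F_yA_gv) + U_bs·F_u·A_nt = 258.9 kips → 194 kips.
Bolt shear governs: 153 kips.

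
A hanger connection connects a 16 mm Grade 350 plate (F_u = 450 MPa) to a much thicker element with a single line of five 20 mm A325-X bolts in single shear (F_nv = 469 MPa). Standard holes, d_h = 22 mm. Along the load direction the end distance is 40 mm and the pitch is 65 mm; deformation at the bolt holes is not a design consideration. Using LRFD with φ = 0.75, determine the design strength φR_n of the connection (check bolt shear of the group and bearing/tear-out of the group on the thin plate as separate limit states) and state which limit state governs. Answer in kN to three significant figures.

553 kN (bolt shear governs)

Bolt shear: A_b = π·20²/4 = 314.2 mm²; R_n = 469 × 314.2 × 5 × 1 / 1000 = 736.7 kN → 0.75 × 736.7 = 553 kN.
Bearing (1.5 l_c t F_u ≤ 3.0 d t F_u): upper limit = 3.0·20·16·450 / 1000 = 432 kN.
  Edge l_c = 40 − 22/2 = 29 → r_n = 313.2 kN; interior l_c = 65 − 22 = 43 → r_n = 432 kN.
  R_n,bearing = 1·313.2 + 4·432 = 2041 kN → 0.75 × 2041 = 1530 kN.
Bolt shear governs: 553 kN.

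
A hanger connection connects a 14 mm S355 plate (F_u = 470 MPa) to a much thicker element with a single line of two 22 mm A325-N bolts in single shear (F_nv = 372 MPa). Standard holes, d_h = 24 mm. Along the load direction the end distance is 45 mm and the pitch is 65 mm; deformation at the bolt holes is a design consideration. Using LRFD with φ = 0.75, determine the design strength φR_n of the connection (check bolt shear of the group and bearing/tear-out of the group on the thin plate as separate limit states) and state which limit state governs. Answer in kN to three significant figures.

212 kN (bolt shear governs)

Bolt shear: A_b = π·22²/4 = 380.1 mm²; R_n = 372 × 380.1 × 2 × 1 / 1000 = 282.8 kN → 0.75 × 282.8 = 212 kN.
Bearing (1.2 l_c t F_u ≤ 2.4 d t F_u): upper limit = 2.4·22·14·470 / 1000 = 347.4 kN.
  Edge l_c = 45 − 24/2 = 33 → r_n = 260.6 kN; interior l_c = 65 − 24 = 41 → r_n = 323.7 kN.
  R_n,bearing = 1·260.6 + 1·323.7 = 584.3 kN → 0.75 × 584.3 = 438 kN.
Bolt shear governs: 212 kN.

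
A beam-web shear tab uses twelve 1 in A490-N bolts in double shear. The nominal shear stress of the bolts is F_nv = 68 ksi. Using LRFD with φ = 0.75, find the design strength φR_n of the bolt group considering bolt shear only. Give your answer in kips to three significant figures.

961 kips

A_b = π × 1² / 4 = 0.7854 in².
R_n = F_nv · A_b · n · n_s = 68 × 0.7854 × 12 × 2 = 1282 kips.
Design strength φR_n = 0.75 × 1282 = 961 kips.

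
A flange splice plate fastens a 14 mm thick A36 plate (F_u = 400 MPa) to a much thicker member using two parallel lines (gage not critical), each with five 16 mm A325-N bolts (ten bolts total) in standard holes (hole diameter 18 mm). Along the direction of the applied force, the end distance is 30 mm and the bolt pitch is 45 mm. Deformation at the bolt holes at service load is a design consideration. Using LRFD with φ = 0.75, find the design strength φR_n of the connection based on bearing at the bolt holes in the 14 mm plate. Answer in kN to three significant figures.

Per bolt r_n = 1.2 l_c t F_u ≤ 2.4 d t F_u; upper limit = 2.4 × 16 × 14 × 400 / 1000 = 215 kN.
Edge bolt: l_c = 30 − 18/2 = 21 mm → 1.2 × 21 × 14 × 400 / 1000 = 141.1 → r_n = 141.1 kN.
Interior bolts: l_c = 45 − 18 = 27 mm → 1.2 × 27 × 14 × 400 / 1000 = 181.4 → r_n = 181.4 kN.
R_n = 2 × 141.1 + 8 × 181.4 = 1734 kN.
Design strength φR_n = 0.75 × 1734 = 1300 kN.

1300 kN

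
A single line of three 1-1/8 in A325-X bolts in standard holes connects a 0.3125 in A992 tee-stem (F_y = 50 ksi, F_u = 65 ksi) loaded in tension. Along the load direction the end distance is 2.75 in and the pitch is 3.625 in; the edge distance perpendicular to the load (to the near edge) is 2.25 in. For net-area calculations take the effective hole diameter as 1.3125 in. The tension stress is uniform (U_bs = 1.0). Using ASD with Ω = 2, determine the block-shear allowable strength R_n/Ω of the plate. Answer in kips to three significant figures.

57.1 kips

Shear plane L_v = 2.75 + 2·3.625 = 10 in; A_gv = 10 × 0.3125 = 3.125 in².
A_nv = (10 − 2.5·1.3125) × 0.3125 = 2.1 in².
A_nt = (2.25 − 0.5·1.3125) × 0.3125 = 0.498 in².
0.6 F_u A_nv = 81.88 kips; 0.6 F_y A_gv = 93.75 kips → shear rupture governs the shear term.
R_n = 81.88 + 1.0 × 65 × 0.498 = 114.3 kips.
Allowable strength R_n/Ω = 114.3 / 2 = 57.1 kips.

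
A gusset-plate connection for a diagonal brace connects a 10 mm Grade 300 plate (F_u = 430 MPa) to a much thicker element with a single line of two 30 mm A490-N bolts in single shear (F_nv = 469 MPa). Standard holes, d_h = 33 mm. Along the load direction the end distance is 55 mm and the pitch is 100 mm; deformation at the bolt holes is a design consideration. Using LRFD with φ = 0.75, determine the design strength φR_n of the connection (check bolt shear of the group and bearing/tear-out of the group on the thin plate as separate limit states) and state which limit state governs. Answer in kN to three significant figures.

Bolt shear: A_b = π·30²/4 = 706.9 mm²; R_n = 469 × 706.9 × 2 × 1 / 1000 = 663 kN → 0.75 × 663 = 497 kN.
Bearing (1.2 l_c t F_u ≤ 2.4 d t F_u): upper limit = 2.4·30·10·430 / 1000 = 309.6 kN.
  Edge l_c = 55 − 33/2 = 38.5 → r_n = 198.7 kN; interior l_c = 100 − 33 = 67 → r_n = 309.6 kN.
  R_n,bearing = 1·198.7 + 1·309.6 = 508.3 kN → 0.75 × 508.3 = 381 kN.
Bearing governs: 381 kN.

381 kN (bearing governs)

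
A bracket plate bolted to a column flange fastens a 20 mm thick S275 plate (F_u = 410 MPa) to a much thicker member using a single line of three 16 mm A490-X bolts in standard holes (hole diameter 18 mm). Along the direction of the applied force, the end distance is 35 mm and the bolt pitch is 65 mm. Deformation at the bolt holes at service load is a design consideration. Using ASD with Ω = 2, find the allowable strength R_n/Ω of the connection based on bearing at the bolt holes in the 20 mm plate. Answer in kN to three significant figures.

Per bolt r_n = 1.2 l_c t F_u ≤ 2.4 d t F_u; upper limit = 2.4 × 16 × 20 × 410 / 1000 = 314.9 kN.
Edge bolt: l_c = 35 − 18/2 = 26 mm → 1.2 × 26 × 20 × 410 / 1000 = 255.8 → r_n = 255.8 kN.
Interior bolts: l_c = 65 − 18 = 47 mm → 1.2 × 47 × 20 × 410 / 1000 = 462.5 → r_n = 314.9 kN.
R_n = 1 × 255.8 + 2 × 314.9 = 885.6 kN.
Allowable strength R_n/Ω = 885.6 / 2 = 443 kN.

443 kN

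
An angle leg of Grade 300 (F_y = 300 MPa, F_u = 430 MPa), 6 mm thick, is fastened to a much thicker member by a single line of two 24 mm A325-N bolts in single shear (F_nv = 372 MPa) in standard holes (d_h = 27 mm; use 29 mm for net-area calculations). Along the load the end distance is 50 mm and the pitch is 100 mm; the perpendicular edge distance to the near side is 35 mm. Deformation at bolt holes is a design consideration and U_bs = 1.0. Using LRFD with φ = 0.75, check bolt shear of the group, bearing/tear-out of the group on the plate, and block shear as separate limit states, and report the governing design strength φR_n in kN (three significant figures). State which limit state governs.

161 kN (block shear governs)

Bolt shear: A_b = π·24²/4 = 452.4 mm²; R_n = 372 × 452.4 × 2 × 1 / 1000 = 336.6 kN → 0.75 × 336.6 = 252 kN.
Bearing: edge l_c = 36.5, r_n = 113 kN; interior l_c = 73, r_n = 148.6 kN; R_n = 113 + 1·148.6 = 261.6 kN → 196 kN.
Block shear: A_gv = 900, A_nv = 639, A_nt = 123 mm²; R_n = min(0.6F_uA_nv, 0.6F_yA_gv) + U_bs·F_u·A_nt = 214.9 kN → 161 kN.
Block shear governs: 161 kN.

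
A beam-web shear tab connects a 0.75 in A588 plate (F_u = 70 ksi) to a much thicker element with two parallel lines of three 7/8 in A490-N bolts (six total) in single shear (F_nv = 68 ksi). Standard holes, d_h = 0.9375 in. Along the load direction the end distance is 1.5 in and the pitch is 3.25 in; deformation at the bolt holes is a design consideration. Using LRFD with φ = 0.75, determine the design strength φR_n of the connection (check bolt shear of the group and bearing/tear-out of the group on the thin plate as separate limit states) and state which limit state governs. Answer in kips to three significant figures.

184 kips (bolt shear governs)

Bolt shear: A_b = π·0.875²/4 = 0.6013 in²; R_n = 68 × 0.6013 × 6 × 1 = 245.3 kips → 0.75 × 245.3 = 184 kips.
Bearing (1.2 l_c t F_u ≤ 2.4 d t F_u): upper limit = 2.4·0.875·0.75·70 = 110.3 kips.
  Edge l_c = 1.5 − 0.9375/2 = 1.031 → r_n = 64.97 kips; interior l_c = 3.25 − 0.9375 = 2.312 → r_n = 110.3 kips.
  R_n,bearing = 2·64.97 + 4·110.3 = 570.9 kips → 0.75 × 570.9 = 428 kips.
Bolt shear governs: 184 kips.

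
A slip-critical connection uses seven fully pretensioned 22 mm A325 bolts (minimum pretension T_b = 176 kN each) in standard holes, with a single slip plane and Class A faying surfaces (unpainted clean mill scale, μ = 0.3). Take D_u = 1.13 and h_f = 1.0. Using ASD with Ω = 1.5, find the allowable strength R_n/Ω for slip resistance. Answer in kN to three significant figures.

R_n = μ · D_u · h_f · T_b · n_s · n_b = 0.3 × 1.13 × 1.0 × 176 × 1 × 7 = 417.6 kN.
Allowable strength R_n/Ω = 417.6 / 1.5 = 278 kN.

278 kN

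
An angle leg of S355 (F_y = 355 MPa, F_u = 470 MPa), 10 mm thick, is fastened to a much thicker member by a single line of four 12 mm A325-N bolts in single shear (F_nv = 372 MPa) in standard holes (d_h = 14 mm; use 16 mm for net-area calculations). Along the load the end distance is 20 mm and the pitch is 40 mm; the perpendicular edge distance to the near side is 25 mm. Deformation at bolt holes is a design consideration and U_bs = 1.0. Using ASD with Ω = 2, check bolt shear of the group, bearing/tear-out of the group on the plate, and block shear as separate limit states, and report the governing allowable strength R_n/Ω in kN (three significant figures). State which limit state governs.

Bolt shear: A_b = π·12²/4 = 113.1 mm²; R_n = 372 × 113.1 × 4 × 1 / 1000 = 168.3 kN → 168.3 / 2 = 84.1 kN.
Bearing: edge l_c = 13, r_n = 73.32 kN; interior l_c = 26, r_n = 135.4 kN; R_n = 73.32 + 3·135.4 = 479.4 kN → 240 kN.
Block shear: A_gv = 1400, A_nv = 840, A_nt = 170 mm²; R_n = min(0.6F_uA_nv, 0.6F_yA_gv) + U_bs·F_u·A_nt = 316.8 kN → 158 kN.
Bolt shear governs: 84.1 kN.

84.1 kN (bolt shear governs)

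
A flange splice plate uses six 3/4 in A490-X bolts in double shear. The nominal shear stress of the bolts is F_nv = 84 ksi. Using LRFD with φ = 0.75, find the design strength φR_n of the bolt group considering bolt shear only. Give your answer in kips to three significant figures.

334 kips

A_b = π × 0.75² / 4 = 0.4418 in².
R_n = F_nv · A_b · n · n_s = 84 × 0.4418 × 6 × 2 = 445.3 kips.
Design strength φR_n = 0.75 × 445.3 = 334 kips.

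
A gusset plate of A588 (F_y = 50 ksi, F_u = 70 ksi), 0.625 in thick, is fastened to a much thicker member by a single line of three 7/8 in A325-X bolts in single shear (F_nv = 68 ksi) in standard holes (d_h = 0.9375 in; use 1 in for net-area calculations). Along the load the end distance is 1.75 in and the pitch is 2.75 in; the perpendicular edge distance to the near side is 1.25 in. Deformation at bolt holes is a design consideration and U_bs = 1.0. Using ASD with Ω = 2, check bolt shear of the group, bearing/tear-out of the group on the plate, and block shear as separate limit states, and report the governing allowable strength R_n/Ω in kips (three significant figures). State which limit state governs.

Bolt shear: A_b = π·0.875²/4 = 0.6013 in²; R_n = 68 × 0.6013 × 3 × 1 = 122.7 kips → 122.7 / 2 = 61.3 kips.
Bearing: edge l_c = 1.281, r_n = 67.27 kips; interior l_c = 1.812, r_n = 91.88 kips; R_n = 67.27 + 2·91.88 = 251 kips → 126 kips.
Block shear: A_gv = 4.531, A_nv = 2.969, A_nt = 0.4688 in²; R_n = min(0.6F_uA_nv, 0.6F_yA_gv) + U_bs·F_u·A_nt = 157.5 kips → 78.8 kips.
Bolt shear governs: 61.3 kips.

61.3 kips (bolt shear governs)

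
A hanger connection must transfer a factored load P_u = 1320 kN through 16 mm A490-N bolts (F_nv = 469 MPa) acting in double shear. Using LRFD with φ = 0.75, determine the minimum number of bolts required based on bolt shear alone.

A_b = π·16²/4 = 201.1 mm².
Per-bolt design strength φR_n = 0.75 × 469 × 201.1 × 2 / 1000 = 141.4 kN.
n ≥ 1320 / 141.4 = 9.332 → use 10 bolts.

10 bolts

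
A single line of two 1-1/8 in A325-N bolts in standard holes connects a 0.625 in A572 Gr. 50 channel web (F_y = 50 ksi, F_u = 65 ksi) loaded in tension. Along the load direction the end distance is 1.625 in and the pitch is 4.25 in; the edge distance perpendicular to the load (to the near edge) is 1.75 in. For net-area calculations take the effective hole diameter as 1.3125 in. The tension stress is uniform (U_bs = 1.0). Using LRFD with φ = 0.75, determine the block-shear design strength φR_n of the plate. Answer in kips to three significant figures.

105 kips

Shear plane L_v = 1.625 + 1·4.25 = 5.875 in; A_gv = 5.875 × 0.625 = 3.672 in².
A_nv = (5.875 − 1.5·1.3125) × 0.625 = 2.441 in².
A_nt = (1.75 − 0.5·1.3125) × 0.625 = 0.6836 in².
0.6 F_u A_nv = 95.21 kips; 0.6 F_y A_gv = 110.2 kips → shear rupture governs the shear term.
R_n = 95.21 + 1.0 × 65 × 0.6836 = 139.6 kips.
Design strength φR_n = 0.75 × 139.6 = 105 kips.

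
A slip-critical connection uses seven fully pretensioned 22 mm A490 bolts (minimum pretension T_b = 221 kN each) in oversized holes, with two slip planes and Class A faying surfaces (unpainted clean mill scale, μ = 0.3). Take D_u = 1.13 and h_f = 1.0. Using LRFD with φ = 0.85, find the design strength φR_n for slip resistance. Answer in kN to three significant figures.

892 kN

R_n = μ · D_u · h_f · T_b · n_s · n_b = 0.3 × 1.13 × 1.0 × 221 × 2 × 7 = 1049 kN.
Design strength φR_n = 0.85 × 1049 = 892 kN.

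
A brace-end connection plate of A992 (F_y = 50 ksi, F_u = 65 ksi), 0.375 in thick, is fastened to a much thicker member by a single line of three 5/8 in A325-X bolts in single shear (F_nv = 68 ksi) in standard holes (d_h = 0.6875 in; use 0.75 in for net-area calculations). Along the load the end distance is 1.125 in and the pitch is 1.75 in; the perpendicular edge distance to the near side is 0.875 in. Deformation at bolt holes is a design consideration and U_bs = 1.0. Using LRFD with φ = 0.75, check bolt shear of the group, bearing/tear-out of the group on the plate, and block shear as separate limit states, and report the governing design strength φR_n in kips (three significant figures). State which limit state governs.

39.3 kips (block shear governs)

Bolt shear: A_b = π·0.625²/4 = 0.3068 in²; R_n = 68 × 0.3068 × 3 × 1 = 62.59 kips → 0.75 × 62.59 = 46.9 kips.
Bearing: edge l_c = 0.7812, r_n = 22.85 kips; interior l_c = 1.062, r_n = 31.08 kips; R_n = 22.85 + 2·31.08 = 85.01 kips → 63.8 kips.
Block shear: A_gv = 1.734, A_nv = 1.031, A_nt = 0.1875 in²; R_n = min(0.6F_uA_nv, 0.6F_yA_gv) + U_bs·F_u·A_nt = 52.41 kips → 39.3 kips.
Block shear governs: 39.3 kips.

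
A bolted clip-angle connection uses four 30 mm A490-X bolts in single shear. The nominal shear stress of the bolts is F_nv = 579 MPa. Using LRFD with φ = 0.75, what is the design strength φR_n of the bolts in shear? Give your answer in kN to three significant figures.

1230 kN

A_b = π × 30² / 4 = 706.9 mm².
R_n = F_nv · A_b · n · n_s = 579 × 706.9 × 4 × 1 / 1000 = 1637 kN.
Design strength φR_n = 0.75 × 1637 = 1230 kN.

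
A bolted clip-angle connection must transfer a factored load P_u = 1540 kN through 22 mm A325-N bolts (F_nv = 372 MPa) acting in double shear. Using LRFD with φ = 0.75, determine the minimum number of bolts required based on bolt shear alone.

A_b = π·22²/4 = 380.1 mm².
Per-bolt design strength φR_n = 0.75 × 372 × 380.1 × 2 / 1000 = 212.1 kN.
n ≥ 1540 / 212.1 = 7.26 → use 8 bolts.

8 bolts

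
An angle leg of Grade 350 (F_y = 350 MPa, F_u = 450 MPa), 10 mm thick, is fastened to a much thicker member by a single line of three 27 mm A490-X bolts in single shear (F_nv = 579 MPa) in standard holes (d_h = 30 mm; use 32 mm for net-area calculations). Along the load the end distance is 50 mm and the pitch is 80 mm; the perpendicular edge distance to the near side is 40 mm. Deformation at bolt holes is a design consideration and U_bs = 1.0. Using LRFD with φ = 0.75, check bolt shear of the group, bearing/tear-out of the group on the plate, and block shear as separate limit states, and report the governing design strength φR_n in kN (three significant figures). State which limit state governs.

Bolt shear: A_b = π·27²/4 = 572.6 mm²; R_n = 579 × 572.6 × 3 × 1 / 1000 = 994.5 kN → 0.75 × 994.5 = 746 kN.
Bearing: edge l_c = 35, r_n = 189 kN; interior l_c = 50, r_n = 270 kN; R_n = 189 + 2·270 = 729 kN → 547 kN.
Block shear: A_gv = 2100, A_nv = 1300, A_nt = 240 mm²; R_n = min(0.6F_uA_nv, 0.6F_yA_gv) + U_bs·F_u·A_nt = 459 kN → 344 kN.
Block shear governs: 344 kN.

344 kN (block shear governs)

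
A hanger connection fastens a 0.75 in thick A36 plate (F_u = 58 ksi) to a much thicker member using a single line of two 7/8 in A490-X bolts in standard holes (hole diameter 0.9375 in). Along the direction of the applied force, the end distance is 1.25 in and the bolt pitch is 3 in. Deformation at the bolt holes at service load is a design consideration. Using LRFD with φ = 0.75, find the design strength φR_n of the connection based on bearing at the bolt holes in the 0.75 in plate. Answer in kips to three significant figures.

Per bolt r_n = 1.2 l_c t F_u ≤ 2.4 d t F_u; upper limit = 2.4 × 0.875 × 0.75 × 58 = 91.35 kips.
Edge bolt: l_c = 1.25 − 0.9375/2 = 0.7812 in → 1.2 × 0.7812 × 0.75 × 58 = 40.78 → r_n = 40.78 kips.
Interior bolts: l_c = 3 − 0.9375 = 2.062 in → 1.2 × 2.062 × 0.75 × 58 = 107.7 → r_n = 91.35 kips.
R_n = 1 × 40.78 + 1 × 91.35 = 132.1 kips.
Design strength φR_n = 0.75 × 132.1 = 99.1 kips.

99.1 kips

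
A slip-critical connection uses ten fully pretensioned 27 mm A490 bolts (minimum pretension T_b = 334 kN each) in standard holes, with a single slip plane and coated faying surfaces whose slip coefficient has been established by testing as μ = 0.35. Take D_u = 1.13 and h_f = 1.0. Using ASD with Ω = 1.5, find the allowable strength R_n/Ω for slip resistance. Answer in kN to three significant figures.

881 kN

R_n = μ · D_u · h_f · T_b · n_s · n_b = 0.35 × 1.13 × 1.0 × 334 × 1 × 10 = 1321 kN.
Allowable strength R_n/Ω = 1321 / 1.5 = 881 kN.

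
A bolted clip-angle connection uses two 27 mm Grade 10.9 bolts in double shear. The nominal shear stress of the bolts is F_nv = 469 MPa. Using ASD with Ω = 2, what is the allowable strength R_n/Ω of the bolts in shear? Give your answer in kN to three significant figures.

537 kN

A_b = π × 27² / 4 = 572.6 mm².
R_n = F_nv · A_b · n · n_s = 469 × 572.6 × 2 × 2 / 1000 = 1074 kN.
Allowable strength R_n/Ω = 1074 / 2 = 537 kN.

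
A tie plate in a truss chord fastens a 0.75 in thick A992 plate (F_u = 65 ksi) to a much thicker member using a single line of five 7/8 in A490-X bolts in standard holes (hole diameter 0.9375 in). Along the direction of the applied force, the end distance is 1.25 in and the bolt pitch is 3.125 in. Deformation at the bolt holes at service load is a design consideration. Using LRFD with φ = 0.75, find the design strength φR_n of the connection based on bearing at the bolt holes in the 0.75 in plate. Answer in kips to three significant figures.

341 kips

Per bolt r_n = 1.2 l_c t F_u ≤ 2.4 d t F_u; upper limit = 2.4 × 0.875 × 0.75 × 65 = 102.4 kips.
Edge bolt: l_c = 1.25 − 0.9375/2 = 0.7812 in → 1.2 × 0.7812 × 0.75 × 65 = 45.7 → r_n = 45.7 kips.
Interior bolts: l_c = 3.125 − 0.9375 = 2.188 in → 1.2 × 2.188 × 0.75 × 65 = 128 → r_n = 102.4 kips.
R_n = 1 × 45.7 + 4 × 102.4 = 455.2 kips.
Design strength φR_n = 0.75 × 455.2 = 341 kips.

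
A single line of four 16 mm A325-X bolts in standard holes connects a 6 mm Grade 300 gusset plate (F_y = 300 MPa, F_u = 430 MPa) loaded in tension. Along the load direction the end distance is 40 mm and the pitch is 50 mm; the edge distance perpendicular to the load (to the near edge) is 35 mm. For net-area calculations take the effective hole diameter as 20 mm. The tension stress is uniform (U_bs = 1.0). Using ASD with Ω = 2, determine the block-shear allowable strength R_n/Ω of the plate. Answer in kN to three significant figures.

Shear plane L_v = 40 + 3·50 = 190 mm; A_gv = 190 × 6 = 1140 mm².
A_nv = (190 − 3.5·20) × 6 = 720 mm².
A_nt = (35 − 0.5·20) × 6 = 150 mm².
0.6 F_u A_nv = 185.8 kN; 0.6 F_y A_gv = 205.2 kN → shear rupture governs the shear term.
R_n = 185.8 + 1.0 × 430 × 150 / 1000 = 250.3 kN.
Allowable strength R_n/Ω = 250.3 / 2 = 125 kN.

125 kN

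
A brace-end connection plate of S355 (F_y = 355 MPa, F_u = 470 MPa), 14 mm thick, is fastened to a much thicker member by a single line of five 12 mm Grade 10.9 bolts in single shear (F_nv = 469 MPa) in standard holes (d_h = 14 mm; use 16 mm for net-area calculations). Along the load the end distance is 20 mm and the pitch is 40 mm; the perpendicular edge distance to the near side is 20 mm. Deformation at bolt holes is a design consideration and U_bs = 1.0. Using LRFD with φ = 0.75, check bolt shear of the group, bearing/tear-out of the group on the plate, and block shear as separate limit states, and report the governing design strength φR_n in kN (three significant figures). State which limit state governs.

199 kN (bolt shear governs)

Bolt shear: A_b = π·12²/4 = 113.1 mm²; R_n = 469 × 113.1 × 5 × 1 / 1000 = 265.2 kN → 0.75 × 265.2 = 199 kN.
Bearing: edge l_c = 13, r_n = 102.6 kN; interior l_c = 26, r_n = 189.5 kN; R_n = 102.6 + 4·189.5 = 860.7 kN → 645 kN.
Block shear: A_gv = 2520, A_nv = 1512, A_nt = 168 mm²; R_n = min(0.6F_uA_nv, 0.6F_yA_gv) + U_bs·F_u·A_nt = 505.3 kN → 379 kN.
Bolt shear governs: 199 kN.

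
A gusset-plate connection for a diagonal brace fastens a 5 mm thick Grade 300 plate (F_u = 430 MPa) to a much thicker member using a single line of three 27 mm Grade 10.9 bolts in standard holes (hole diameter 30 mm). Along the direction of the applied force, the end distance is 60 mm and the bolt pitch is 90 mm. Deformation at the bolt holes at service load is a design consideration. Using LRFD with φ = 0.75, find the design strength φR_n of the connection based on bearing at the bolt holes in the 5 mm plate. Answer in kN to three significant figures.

296 kN

Per bolt r_n = 1.2 l_c t F_u ≤ 2.4 d t F_u; upper limit = 2.4 × 27 × 5 × 430 / 1000 = 139.3 kN.
Edge bolt: l_c = 60 − 30/2 = 45 mm → 1.2 × 45 × 5 × 430 / 1000 = 116.1 → r_n = 116.1 kN.
Interior bolts: l_c = 90 − 30 = 60 mm → 1.2 × 60 × 5 × 430 / 1000 = 154.8 → r_n = 139.3 kN.
R_n = 1 × 116.1 + 2 × 139.3 = 394.7 kN.
Design strength φR_n = 0.75 × 394.7 = 296 kN.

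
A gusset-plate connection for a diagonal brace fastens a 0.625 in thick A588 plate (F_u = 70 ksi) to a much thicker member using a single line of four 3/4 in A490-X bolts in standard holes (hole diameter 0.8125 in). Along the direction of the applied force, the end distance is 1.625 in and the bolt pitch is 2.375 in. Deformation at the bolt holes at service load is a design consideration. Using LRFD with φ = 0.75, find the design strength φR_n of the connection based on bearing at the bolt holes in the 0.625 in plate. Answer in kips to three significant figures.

Per bolt r_n = 1.2 l_c t F_u ≤ 2.4 d t F_u; upper limit = 2.4 × 0.75 × 0.625 × 70 = 78.75 kips.
Edge bolt: l_c = 1.625 − 0.8125/2 = 1.219 in → 1.2 × 1.219 × 0.625 × 70 = 63.98 → r_n = 63.98 kips.
Interior bolts: l_c = 2.375 − 0.8125 = 1.562 in → 1.2 × 1.562 × 0.625 × 70 = 82.03 → r_n = 78.75 kips.
R_n = 1 × 63.98 + 3 × 78.75 = 300.2 kips.
Design strength φR_n = 0.75 × 300.2 = 225 kips.

225 kips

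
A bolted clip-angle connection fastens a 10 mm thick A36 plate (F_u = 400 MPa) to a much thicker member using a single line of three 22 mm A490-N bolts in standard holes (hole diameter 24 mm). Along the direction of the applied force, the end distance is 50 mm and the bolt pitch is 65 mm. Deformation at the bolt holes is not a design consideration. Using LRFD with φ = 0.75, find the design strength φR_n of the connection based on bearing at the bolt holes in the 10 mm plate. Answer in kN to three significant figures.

540 kN

Per bolt r_n = 1.5 l_c t F_u ≤ 3.0 d t F_u; upper limit = 3.0 × 22 × 10 × 400 / 1000 = 264 kN.
Edge bolt: l_c = 50 − 24/2 = 38 mm → 1.5 × 38 × 10 × 400 / 1000 = 228 → r_n = 228 kN.
Interior bolts: l_c = 65 − 24 = 41 mm → 1.5 × 41 × 10 × 400 / 1000 = 246 → r_n = 246 kN.
R_n = 1 × 228 + 2 × 246 = 720 kN.
Design strength φR_n = 0.75 × 720 = 540 kN.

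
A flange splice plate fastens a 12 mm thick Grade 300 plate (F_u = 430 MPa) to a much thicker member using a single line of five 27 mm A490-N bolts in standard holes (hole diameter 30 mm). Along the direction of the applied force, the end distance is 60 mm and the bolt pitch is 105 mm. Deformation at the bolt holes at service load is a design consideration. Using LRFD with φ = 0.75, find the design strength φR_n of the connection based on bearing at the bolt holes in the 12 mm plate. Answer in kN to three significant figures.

1210 kN

Per bolt r_n = 1.2 l_c t F_u ≤ 2.4 d t F_u; upper limit = 2.4 × 27 × 12 × 430 / 1000 = 334.4 kN.
Edge bolt: l_c = 60 − 30/2 = 45 mm → 1.2 × 45 × 12 × 430 / 1000 = 278.6 → r_n = 278.6 kN.
Interior bolts: l_c = 105 − 30 = 75 mm → 1.2 × 75 × 12 × 430 / 1000 = 464.4 → r_n = 334.4 kN.
R_n = 1 × 278.6 + 4 × 334.4 = 1616 kN.
Design strength φR_n = 0.75 × 1616 = 1210 kN.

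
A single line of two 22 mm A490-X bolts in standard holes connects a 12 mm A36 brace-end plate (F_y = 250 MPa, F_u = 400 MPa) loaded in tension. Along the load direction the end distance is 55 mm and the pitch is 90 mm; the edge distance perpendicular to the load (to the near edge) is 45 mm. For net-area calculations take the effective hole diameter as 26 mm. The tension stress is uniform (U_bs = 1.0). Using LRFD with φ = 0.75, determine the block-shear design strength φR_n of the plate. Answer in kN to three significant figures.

311 kN

Shear plane L_v = 55 + 1·90 = 145 mm; A_gv = 145 × 12 = 1740 mm².
A_nv = (145 − 1.5·26) × 12 = 1272 mm².
A_nt = (45 − 0.5·26) × 12 = 384 mm².
0.6 F_u A_nv = 305.3 kN; 0.6 F_y A_gv = 261 kN → shear yielding governs the shear term.
R_n = 261 + 1.0 × 400 × 384 / 1000 = 414.6 kN.
Design strength φR_n = 0.75 × 414.6 = 311 kN.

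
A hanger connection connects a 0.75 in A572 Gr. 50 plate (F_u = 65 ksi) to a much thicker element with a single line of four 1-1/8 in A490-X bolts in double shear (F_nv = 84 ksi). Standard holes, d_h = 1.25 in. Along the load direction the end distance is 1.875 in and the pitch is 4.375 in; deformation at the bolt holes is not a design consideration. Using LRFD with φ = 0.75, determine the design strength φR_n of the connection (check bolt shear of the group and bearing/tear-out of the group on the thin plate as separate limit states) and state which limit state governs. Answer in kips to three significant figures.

439 kips (bearing governs)

Bolt shear: A_b = π·1.125²/4 = 0.994 in²; R_n = 84 × 0.994 × 4 × 2 = 668 kips → 0.75 × 668 = 501 kips.
Bearing (1.5 l_c t F_u ≤ 3.0 d t F_u): upper limit = 3.0·1.125·0.75·65 = 164.5 kips.
  Edge l_c = 1.875 − 1.25/2 = 1.25 → r_n = 91.41 kips; interior l_c = 4.375 − 1.25 = 3.125 → r_n = 164.5 kips.
  R_n,bearing = 1·91.41 + 3·164.5 = 585 kips → 0.75 × 585 = 439 kips.
Bearing governs: 439 kips.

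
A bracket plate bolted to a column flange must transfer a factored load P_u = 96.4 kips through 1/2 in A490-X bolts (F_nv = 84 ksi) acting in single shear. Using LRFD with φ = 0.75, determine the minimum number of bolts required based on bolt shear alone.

A_b = π·0.5²/4 = 0.1963 in².
Per-bolt design strength φR_n = 0.75 × 84 × 0.1963 × 1 = 12.37 kips.
n ≥ 96.4 / 12.37 = 7.793 → use 8 bolts.

8 bolts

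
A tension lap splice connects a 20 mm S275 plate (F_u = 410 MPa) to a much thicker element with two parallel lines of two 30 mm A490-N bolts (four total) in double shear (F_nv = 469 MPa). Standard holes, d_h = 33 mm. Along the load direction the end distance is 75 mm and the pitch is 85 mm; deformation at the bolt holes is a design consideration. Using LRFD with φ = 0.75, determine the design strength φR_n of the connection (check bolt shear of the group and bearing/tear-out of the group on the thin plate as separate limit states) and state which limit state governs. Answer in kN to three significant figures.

Bolt shear: A_b = π·30²/4 = 706.9 mm²; R_n = 469 × 706.9 × 4 × 2 / 1000 = 2652 kN → 0.75 × 2652 = 1990 kN.
Bearing (1.2 l_c t F_u ≤ 2.4 d t F_u): upper limit = 2.4·30·20·410 / 1000 = 590.4 kN.
  Edge l_c = 75 − 33/2 = 58.5 → r_n = 575.6 kN; interior l_c = 85 − 33 = 52 → r_n = 511.7 kN.
  R_n,bearing = 2·575.6 + 2·511.7 = 2175 kN → 0.75 × 2175 = 1630 kN.
Bearing governs: 1630 kN.

1630 kN (bearing governs)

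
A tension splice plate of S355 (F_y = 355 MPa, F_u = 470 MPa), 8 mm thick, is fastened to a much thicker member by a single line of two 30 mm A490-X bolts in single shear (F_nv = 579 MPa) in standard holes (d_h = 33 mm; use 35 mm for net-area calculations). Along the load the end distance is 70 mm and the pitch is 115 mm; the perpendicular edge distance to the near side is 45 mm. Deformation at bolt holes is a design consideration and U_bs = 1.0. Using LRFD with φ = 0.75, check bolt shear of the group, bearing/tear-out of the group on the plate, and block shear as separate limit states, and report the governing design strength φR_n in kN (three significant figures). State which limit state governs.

Bolt shear: A_b = π·30²/4 = 706.9 mm²; R_n = 579 × 706.9 × 2 × 1 / 1000 = 818.5 kN → 0.75 × 818.5 = 614 kN.
Bearing: edge l_c = 53.5, r_n = 241.4 kN; interior l_c = 82, r_n = 270.7 kN; R_n = 241.4 + 1·270.7 = 512.1 kN → 384 kN.
Block shear: A_gv = 1480, A_nv = 1060, A_nt = 220 mm²; R_n = min(0.6F_uA_nv, 0.6F_yA_gv) + U_bs·F_u·A_nt = 402.3 kN → 302 kN.
Block shear governs: 302 kN.

302 kN (block shear governs)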